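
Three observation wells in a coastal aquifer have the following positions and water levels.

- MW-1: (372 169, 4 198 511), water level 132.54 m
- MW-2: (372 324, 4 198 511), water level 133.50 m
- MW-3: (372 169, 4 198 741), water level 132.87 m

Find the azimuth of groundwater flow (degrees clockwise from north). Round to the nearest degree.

∂h/∂x = (133.50 − 132.54) / (372324 − 372169) = +0.006194
∂h/∂y = (132.87 − 132.54) / (4198741 − 4198511) = +0.001435
Flow direction (−∇h) has components (-0.006194 E, -0.001435 N).
Azimuth = atan2(E, N) = atan2(-0.006194, -0.001435) = 257.0° ≈ 257°.

257°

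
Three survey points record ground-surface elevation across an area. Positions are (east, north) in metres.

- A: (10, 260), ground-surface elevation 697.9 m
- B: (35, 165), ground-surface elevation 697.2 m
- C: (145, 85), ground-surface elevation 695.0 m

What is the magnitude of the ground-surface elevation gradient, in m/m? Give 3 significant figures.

0.0183 m/m

Differences from A: to B (Δx, Δy, Δh) = (25, -95, -0.7); to C = (135, -175, -2.9).
Determinant of the coordinate differences = 25·(-175) − 135·(-95) = 8450.
∂z/∂x = [(-0.7)·(-175) − (-2.9)·(-95)] / 8450 = -0.01811
∂z/∂y = [25·(-2.9) − 135·(-0.7)] / 8450 = +0.002604
|∇f| = √(-0.01811² + 0.002604²) = 0.0183 m/m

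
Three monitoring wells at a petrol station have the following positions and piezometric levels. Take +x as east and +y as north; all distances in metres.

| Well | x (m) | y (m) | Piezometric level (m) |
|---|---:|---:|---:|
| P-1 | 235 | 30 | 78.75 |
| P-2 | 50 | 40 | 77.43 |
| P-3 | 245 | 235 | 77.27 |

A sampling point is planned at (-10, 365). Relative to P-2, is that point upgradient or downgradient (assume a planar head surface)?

Differences from P-1: to P-2 (Δx, Δy, Δh) = (-185, 10, -1.32); to P-3 = (10, 205, -1.48).
Determinant of the coordinate differences = (-185)·205 − 10·10 = -38025.
∂h/∂x = [(-1.32)·205 − (-1.48)·10] / -38025 = +0.006727
∂h/∂y = [(-185)·(-1.48) − 10·(-1.32)] / -38025 = -0.007548
Head at (-10, 365) = 78.75 + (+0.006727)·(-245) + (-0.007548)·(335) = 74.57 m.
That is lower than the 77.43 m at P-2, so the point is downgradient.

downgradient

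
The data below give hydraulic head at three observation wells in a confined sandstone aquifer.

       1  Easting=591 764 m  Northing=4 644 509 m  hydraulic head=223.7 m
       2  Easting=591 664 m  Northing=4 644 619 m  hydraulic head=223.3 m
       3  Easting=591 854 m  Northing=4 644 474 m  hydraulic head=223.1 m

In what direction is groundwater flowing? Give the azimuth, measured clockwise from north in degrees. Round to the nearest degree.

Taking 1 as reference: 2−1 = (-100, 110, -0.4); 3−1 = (90, -35, -0.6).
Solve a·Δx + b·Δy = Δh: det = (-100)·(-35) − 90·110 = -6400.
∂h/∂x = [(-0.4)·(-35) − (-0.6)·110] / -6400 = -0.01250
∂h/∂y = [(-100)·(-0.6) − 90·(-0.4)] / -6400 = -0.01500
Flow direction (−∇h) has components (+0.01250 E, +0.01500 N).
Azimuth = atan2(E, N) = atan2(+0.01250, +0.01500) = 39.8° ≈ 040°.

040°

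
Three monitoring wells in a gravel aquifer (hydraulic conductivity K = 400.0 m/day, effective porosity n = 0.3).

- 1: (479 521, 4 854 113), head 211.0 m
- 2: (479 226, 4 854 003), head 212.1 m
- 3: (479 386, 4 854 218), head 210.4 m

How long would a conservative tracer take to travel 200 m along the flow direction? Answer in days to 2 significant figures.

With h = a·x + b·y + c and 1 as origin, the differences give:
  (-295)·a + (-110)·b = +1.1
  (-135)·a + 105·b = -0.6
Eliminate b (×105 and ×(-110), subtract): -45825·a = 49.50 → a = ∂h/∂x = -0.001080
Back-substitute: b = ∂h/∂y = -0.007103.
|∇h| = √(-0.001080² + -0.007103²) = 0.007185
Seepage velocity v = K·i/n = 400.0 × 0.007185 / 0.3 = 9.58 m/day.
t = 200 / 9.58 = 20.88 days.

21 days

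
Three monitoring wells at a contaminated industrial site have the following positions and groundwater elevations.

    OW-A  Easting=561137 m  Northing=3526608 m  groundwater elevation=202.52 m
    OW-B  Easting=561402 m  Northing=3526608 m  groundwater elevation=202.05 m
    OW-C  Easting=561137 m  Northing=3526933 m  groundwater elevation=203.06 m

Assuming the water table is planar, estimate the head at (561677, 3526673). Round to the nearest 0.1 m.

201.7 m

∂h/∂x = (202.05 − 202.52) / (561402 − 561137) = -0.001774
∂h/∂y = (203.06 − 202.52) / (3526933 − 3526608) = +0.001662
h(561677, 3526673) = 202.52 + (-0.001774)·(540) + (+0.001662)·(65) = 202.52 -0.958 +0.108 = 201.670 m.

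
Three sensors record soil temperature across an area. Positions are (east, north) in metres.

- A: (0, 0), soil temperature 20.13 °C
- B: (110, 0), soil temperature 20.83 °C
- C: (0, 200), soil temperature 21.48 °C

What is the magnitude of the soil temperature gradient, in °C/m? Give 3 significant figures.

∂T/∂x = (20.83 − 20.13) / (110 − 0) = +0.006364
∂T/∂y = (21.48 − 20.13) / (200 − 0) = +0.006750
|∇f| = √(0.006364² + 0.006750²) = 0.009277 °C/m

0.00928 °C/m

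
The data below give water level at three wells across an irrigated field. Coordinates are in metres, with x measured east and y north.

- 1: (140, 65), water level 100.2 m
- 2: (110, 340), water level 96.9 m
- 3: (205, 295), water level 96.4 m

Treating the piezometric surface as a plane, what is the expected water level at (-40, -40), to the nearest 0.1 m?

Differences from 1: to 2 (Δx, Δy, Δh) = (-30, 275, -3.3); to 3 = (65, 230, -3.8).
Determinant of the coordinate differences = (-30)·230 − 65·275 = -24775.
∂h/∂x = [(-3.3)·230 − (-3.8)·275] / -24775 = -0.01154
∂h/∂y = [(-30)·(-3.8) − 65·(-3.3)] / -24775 = -0.01326
h(-40, -40) = 100.2 + (-0.01154)·(-180) + (-0.01326)·(-105) = 100.2 +2.078 +1.392 = 103.670 m.

103.7 m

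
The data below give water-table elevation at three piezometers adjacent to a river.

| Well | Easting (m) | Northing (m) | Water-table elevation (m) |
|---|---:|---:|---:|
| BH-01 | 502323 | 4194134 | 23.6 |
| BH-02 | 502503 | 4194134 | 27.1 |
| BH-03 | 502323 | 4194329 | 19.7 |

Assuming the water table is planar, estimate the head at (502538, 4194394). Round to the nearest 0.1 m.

22.6 m

∂h/∂x = (27.1 − 23.6) / (502503 − 502323) = +0.01944
∂h/∂y = (19.7 − 23.6) / (4194329 − 4194134) = -0.02000
h(502538, 4194394) = 23.6 + (+0.01944)·(215) + (-0.02000)·(260) = 23.6 +4.181 -5.200 = 22.581 m.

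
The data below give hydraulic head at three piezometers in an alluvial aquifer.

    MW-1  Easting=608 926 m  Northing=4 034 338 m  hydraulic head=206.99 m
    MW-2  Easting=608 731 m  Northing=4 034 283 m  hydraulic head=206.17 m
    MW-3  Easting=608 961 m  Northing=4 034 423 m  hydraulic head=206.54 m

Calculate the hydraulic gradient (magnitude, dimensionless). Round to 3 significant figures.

Differences from MW-1: to MW-2 (Δx, Δy, Δh) = (-195, -55, -0.82); to MW-3 = (35, 85, -0.45).
Solve a·Δx + b·Δy = Δh: det = (-195)·85 − 35·(-55) = -14650.
∂h/∂x = [(-0.82)·85 − (-0.45)·(-55)] / -14650 = +0.006447
∂h/∂y = [(-195)·(-0.45) − 35·(-0.82)] / -14650 = -0.007949
|∇h| = √(0.006447² + -0.007949²) = 0.01023

0.0102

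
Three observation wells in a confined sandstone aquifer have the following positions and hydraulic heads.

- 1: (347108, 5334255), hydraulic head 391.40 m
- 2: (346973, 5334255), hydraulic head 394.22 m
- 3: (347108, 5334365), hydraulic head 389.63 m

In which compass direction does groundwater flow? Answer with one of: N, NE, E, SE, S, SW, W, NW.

NE

∂h/∂x = (394.22 − 391.40) / (346973 − 347108) = -0.02089
∂h/∂y = (389.63 − 391.40) / (5334365 − 5334255) = -0.01609
Flow = −∇h = (+0.02089 east, +0.01609 north), which points northeast.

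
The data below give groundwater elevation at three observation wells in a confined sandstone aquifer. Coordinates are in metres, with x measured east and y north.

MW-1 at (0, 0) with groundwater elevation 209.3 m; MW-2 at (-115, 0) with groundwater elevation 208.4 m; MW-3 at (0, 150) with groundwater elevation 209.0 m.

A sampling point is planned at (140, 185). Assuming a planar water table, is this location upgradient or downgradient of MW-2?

upgradient

∂h/∂x = (208.4 − 209.3) / (-115 − 0) = +0.007826
∂h/∂y = (209.0 − 209.3) / (150 − 0) = -0.002000
Head at (140, 185) = 209.3 + (+0.007826)·(140) + (-0.002000)·(185) = 210.03 m.
That is higher than the 208.4 m at MW-2, so the point is upgradient.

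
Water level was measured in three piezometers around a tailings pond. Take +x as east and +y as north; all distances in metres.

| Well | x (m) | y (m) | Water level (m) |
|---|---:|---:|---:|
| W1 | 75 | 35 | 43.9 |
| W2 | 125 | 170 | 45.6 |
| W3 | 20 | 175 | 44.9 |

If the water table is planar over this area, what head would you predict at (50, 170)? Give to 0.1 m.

Differences from W1: to W2 (Δx, Δy, Δh) = (50, 135, +1.7); to W3 = (-55, 140, +1.0).
Determinant of the coordinate differences = 50·140 − (-55)·135 = 14425.
∂h/∂x = [(+1.7)·140 − (+1.0)·135] / 14425 = +0.007140
∂h/∂y = [50·(+1.0) − (-55)·(+1.7)] / 14425 = +0.009948
h(50, 170) = 43.9 + (+0.007140)·(-25) + (+0.009948)·(135) = 43.9 -0.179 +1.343 = 45.064 m.

45.1 m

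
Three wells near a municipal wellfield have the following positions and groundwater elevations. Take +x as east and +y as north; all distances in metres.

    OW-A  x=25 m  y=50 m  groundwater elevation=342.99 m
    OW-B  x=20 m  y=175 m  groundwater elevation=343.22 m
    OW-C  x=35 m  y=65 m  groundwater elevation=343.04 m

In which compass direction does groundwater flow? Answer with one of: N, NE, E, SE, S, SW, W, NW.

Differences from OW-A: to OW-B (Δx, Δy, Δh) = (-5, 125, +0.23); to OW-C = (10, 15, +0.05).
Solve a·Δx + b·Δy = Δh: det = (-5)·15 − 10·125 = -1325.
∂h/∂x = [(+0.23)·15 − (+0.05)·125] / -1325 = +0.002113
∂h/∂y = [(-5)·(+0.05) − 10·(+0.23)] / -1325 = +0.001925
Flow = −∇h = (-0.002113 east, -0.001925 north), which points southwest.

SW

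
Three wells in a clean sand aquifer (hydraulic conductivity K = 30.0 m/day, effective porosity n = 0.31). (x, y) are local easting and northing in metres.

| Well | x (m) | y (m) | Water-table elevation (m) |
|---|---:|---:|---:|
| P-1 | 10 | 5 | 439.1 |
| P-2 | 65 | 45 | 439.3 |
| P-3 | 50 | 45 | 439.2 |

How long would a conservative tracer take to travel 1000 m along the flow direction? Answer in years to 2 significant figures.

3.6 years

Differences from P-1: to P-2 (Δx, Δy, Δh) = (55, 40, +0.2); to P-3 = (40, 40, +0.1).
Determinant of the coordinate differences = 55·40 − 40·40 = 600.
∂h/∂x = [(+0.2)·40 − (+0.1)·40] / 600 = +0.006667
∂h/∂y = [55·(+0.1) − 40·(+0.2)] / 600 = -0.004167
|∇h| = √(0.006667² + -0.004167²) = 0.007862
Seepage velocity v = K·i/n = 30.0 × 0.007862 / 0.31 = 0.7608 m/day.
t = 1000 / 0.7608 = 1314 days = 3.6 years.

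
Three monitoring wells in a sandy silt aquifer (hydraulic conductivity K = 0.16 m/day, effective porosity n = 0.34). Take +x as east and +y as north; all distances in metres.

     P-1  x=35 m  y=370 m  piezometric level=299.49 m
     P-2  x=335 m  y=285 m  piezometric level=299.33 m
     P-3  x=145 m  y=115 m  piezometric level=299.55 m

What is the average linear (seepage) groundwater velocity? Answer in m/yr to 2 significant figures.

Differences from P-1: to P-2 (Δx, Δy, Δh) = (300, -85, -0.16); to P-3 = (110, -255, +0.06).
Determinant of the coordinate differences = 300·(-255) − 110·(-85) = -67150.
∂h/∂x = [(-0.16)·(-255) − (+0.06)·(-85)] / -67150 = -0.0006835
∂h/∂y = [300·(+0.06) − 110·(-0.16)] / -67150 = -0.0005302
|∇h| = √(-0.0006835² + -0.0005302²) = 0.000865
Seepage velocity v = K·i/n = 0.16 × 0.000865 / 0.34 = 0.0004071 m/day = 0.1487 m/yr.

0.15 m/yr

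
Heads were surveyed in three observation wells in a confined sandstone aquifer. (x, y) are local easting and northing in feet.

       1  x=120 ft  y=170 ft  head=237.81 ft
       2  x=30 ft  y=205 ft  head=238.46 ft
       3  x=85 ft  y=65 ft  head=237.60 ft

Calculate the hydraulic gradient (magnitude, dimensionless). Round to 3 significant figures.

Taking 1 as reference: 2−1 = (-90, 35, +0.65); 3−1 = (-35, -105, -0.21).
Determinant of the coordinate differences = (-90)·(-105) − (-35)·35 = 10675.
∂h/∂x = [(+0.65)·(-105) − (-0.21)·35] / 10675 = -0.005705
∂h/∂y = [(-90)·(-0.21) − (-35)·(+0.65)] / 10675 = +0.003902
|∇h| = √(-0.005705² + 0.003902²) = 0.006912

0.00691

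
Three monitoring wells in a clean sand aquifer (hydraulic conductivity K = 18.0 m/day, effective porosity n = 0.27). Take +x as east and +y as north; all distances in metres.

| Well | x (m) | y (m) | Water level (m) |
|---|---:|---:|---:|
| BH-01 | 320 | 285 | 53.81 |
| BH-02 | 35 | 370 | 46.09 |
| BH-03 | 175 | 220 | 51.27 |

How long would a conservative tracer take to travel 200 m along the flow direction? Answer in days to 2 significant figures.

Three-point gradient (reference BH-01): Δ to BH-02 = (-285, 85, -7.72), Δ to BH-03 = (-145, -65, -2.54).
∂h/∂x = +0.02326, ∂h/∂y = -0.01282 (det = 30850).
|∇h| = √(0.02326² + -0.01282²) = 0.02656
Seepage velocity v = K·i/n = 18.0 × 0.02656 / 0.27 = 1.771 m/day.
t = 200 / 1.771 = 112.9 days.

110 days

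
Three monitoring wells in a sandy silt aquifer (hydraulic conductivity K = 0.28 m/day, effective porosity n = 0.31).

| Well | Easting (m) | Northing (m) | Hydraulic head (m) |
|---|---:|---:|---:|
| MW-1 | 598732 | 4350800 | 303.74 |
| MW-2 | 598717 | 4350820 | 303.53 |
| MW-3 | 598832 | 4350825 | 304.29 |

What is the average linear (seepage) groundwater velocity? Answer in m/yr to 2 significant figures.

Taking MW-1 as reference: MW-2−MW-1 = (-15, 20, -0.21); MW-3−MW-1 = (100, 25, +0.55).
Solve a·Δx + b·Δy = Δh: det = (-15)·25 − 100·20 = -2375.
∂h/∂x = [(-0.21)·25 − (+0.55)·20] / -2375 = +0.006842
∂h/∂y = [(-15)·(+0.55) − 100·(-0.21)] / -2375 = -0.005368
|∇h| = √(0.006842² + -0.005368²) = 0.008696
Seepage velocity v = K·i/n = 0.28 × 0.008696 / 0.31 = 0.007854 m/day = 2.869 m/yr.

2.9 m/yr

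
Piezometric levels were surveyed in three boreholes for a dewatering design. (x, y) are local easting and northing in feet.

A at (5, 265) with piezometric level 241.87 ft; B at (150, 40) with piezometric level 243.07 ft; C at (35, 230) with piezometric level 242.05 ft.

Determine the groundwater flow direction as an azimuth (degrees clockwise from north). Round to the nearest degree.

With h = a·x + b·y + c and A as origin, the differences give:
  145·a + (-225)·b = +1.20
  30·a + (-35)·b = +0.18
Eliminate b (×(-35) and ×(-225), subtract): 1675·a = -1.500 → a = ∂h/∂x = -0.0008955
Back-substitute: b = ∂h/∂y = -0.005910.
Flow direction (−∇h) has components (+0.0008955 E, +0.005910 N).
Azimuth = atan2(E, N) = atan2(+0.0008955, +0.005910) = 8.6° ≈ 009°.

009°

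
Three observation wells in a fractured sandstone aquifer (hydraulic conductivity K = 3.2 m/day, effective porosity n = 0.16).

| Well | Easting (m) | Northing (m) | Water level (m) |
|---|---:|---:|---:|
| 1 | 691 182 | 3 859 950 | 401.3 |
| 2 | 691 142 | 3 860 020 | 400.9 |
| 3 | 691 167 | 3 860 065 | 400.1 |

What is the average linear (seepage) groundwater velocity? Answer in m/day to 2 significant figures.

Differences from 1: to 2 (Δx, Δy, Δh) = (-40, 70, -0.4); to 3 = (-15, 115, -1.2).
Determinant of the coordinate differences = (-40)·115 − (-15)·70 = -3550.
∂h/∂x = [(-0.4)·115 − (-1.2)·70] / -3550 = -0.01070
∂h/∂y = [(-40)·(-1.2) − (-15)·(-0.4)] / -3550 = -0.01183
|∇h| = √(-0.01070² + -0.01183²) = 0.01595
Seepage velocity v = K·i/n = 3.2 × 0.01595 / 0.16 = 0.319 m/day.

0.32 m/day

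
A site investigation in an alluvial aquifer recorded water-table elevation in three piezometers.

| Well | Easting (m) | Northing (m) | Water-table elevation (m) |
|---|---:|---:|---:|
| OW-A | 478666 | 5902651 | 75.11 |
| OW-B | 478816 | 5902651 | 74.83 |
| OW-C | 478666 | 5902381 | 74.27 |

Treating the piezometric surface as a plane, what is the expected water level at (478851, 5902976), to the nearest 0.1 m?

∂h/∂x = (74.83 − 75.11) / (478816 − 478666) = -0.001867
∂h/∂y = (74.27 − 75.11) / (5902381 − 5902651) = +0.003111
h(478851, 5902976) = 75.11 + (-0.001867)·(185) + (+0.003111)·(325) = 75.11 -0.345 +1.011 = 75.776 m.

75.8 m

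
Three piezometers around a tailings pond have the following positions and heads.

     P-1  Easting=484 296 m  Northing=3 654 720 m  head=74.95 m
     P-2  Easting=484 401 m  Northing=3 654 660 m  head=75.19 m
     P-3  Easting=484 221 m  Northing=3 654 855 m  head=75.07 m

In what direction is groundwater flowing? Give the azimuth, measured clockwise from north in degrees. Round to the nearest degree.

232°

Differences from P-1: to P-2 (Δx, Δy, Δh) = (105, -60, +0.24); to P-3 = (-75, 135, +0.12).
Determinant of the coordinate differences = 105·135 − (-75)·(-60) = 9675.
∂h/∂x = [(+0.24)·135 − (+0.12)·(-60)] / 9675 = +0.004093
∂h/∂y = [105·(+0.12) − (-75)·(+0.24)] / 9675 = +0.003163
Flow direction (−∇h) has components (-0.004093 E, -0.003163 N).
Azimuth = atan2(E, N) = atan2(-0.004093, -0.003163) = 232.3° ≈ 232°.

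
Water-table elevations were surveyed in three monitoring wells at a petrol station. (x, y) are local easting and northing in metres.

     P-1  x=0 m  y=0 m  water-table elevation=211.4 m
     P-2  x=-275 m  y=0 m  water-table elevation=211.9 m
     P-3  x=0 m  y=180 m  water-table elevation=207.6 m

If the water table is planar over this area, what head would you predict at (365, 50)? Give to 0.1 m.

∂h/∂x = (211.9 − 211.4) / (-275 − 0) = -0.001818
∂h/∂y = (207.6 − 211.4) / (180 − 0) = -0.02111
h(365, 50) = 211.4 + (-0.001818)·(365) + (-0.02111)·(50) = 211.4 -0.664 -1.056 = 209.681 m.

209.7 m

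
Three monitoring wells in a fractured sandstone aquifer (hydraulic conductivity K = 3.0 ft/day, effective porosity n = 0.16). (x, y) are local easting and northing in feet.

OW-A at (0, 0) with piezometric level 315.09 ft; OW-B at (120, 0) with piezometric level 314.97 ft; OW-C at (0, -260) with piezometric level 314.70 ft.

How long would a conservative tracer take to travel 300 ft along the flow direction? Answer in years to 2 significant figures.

∂h/∂x = (314.97 − 315.09) / (120 − 0) = -0.0010000
∂h/∂y = (314.70 − 315.09) / (-260 − 0) = +0.001500
|∇h| = √(-0.0010000² + 0.001500²) = 0.001803
Seepage velocity v = K·i/n = 3.0 × 0.001803 / 0.16 = 0.03381 ft/day.
t = 300 / 0.03381 = 8873 days = 24.3 years.

24 years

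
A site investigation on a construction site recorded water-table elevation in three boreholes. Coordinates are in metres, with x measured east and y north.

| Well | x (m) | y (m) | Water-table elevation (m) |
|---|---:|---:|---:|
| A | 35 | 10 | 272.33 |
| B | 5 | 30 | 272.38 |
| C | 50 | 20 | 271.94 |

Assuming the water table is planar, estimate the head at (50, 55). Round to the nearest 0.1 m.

With h = a·x + b·y + c and A as origin, the differences give:
  (-30)·a + 20·b = +0.05
  15·a + 10·b = -0.39
Eliminate b (×10 and ×20, subtract): -600·a = 8.300 → a = ∂h/∂x = -0.01383
Back-substitute: b = ∂h/∂y = -0.01825.
h(50, 55) = 272.33 + (-0.01383)·(15) + (-0.01825)·(45) = 272.33 -0.207 -0.821 = 271.301 m.

271.3 m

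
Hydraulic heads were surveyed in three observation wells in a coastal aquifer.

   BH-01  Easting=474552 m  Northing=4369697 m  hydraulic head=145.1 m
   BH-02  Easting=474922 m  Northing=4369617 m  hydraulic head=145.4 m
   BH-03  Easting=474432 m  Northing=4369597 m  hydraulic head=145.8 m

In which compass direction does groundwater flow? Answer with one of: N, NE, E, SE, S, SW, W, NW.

N

With h = a·x + b·y + c and BH-01 as origin, the differences give:
  370·a + (-80)·b = +0.3
  (-120)·a + (-100)·b = +0.7
Eliminate b (×(-100) and ×(-80), subtract): -46600·a = 26.00 → a = ∂h/∂x = -0.0005579
Back-substitute: b = ∂h/∂y = -0.006330.
Flow = −∇h = (+0.0005579 east, +0.006330 north), which points north.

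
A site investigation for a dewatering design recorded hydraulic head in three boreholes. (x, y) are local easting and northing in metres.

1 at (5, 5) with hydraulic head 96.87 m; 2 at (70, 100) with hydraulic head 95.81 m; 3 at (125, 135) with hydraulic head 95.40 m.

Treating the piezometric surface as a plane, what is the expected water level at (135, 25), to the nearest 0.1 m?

96.6 m

Differences from 1: to 2 (Δx, Δy, Δh) = (65, 95, -1.06); to 3 = (120, 130, -1.47).
Solve a·Δx + b·Δy = Δh: det = 65·130 − 120·95 = -2950.
∂h/∂x = [(-1.06)·130 − (-1.47)·95] / -2950 = -0.0006271
∂h/∂y = [65·(-1.47) − 120·(-1.06)] / -2950 = -0.01073
h(135, 25) = 96.87 + (-0.0006271)·(130) + (-0.01073)·(20) = 96.87 -0.082 -0.215 = 96.574 m.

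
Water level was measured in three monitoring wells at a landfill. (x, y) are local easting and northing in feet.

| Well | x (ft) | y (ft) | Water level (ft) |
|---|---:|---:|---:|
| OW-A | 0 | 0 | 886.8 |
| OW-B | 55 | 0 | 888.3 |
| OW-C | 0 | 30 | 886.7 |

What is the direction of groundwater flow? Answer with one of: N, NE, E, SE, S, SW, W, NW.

∂h/∂x = (888.3 − 886.8) / (55 − 0) = +0.02727
∂h/∂y = (886.7 − 886.8) / (30 − 0) = -0.003333
Flow = −∇h = (-0.02727 east, +0.003333 north), which points west.

W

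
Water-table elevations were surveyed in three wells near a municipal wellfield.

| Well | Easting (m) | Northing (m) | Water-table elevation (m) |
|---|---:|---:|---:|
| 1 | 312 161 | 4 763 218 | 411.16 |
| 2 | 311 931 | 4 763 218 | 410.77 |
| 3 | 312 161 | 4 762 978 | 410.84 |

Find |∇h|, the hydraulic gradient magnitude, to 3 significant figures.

0.00216

∂h/∂x = (410.77 − 411.16) / (311931 − 312161) = +0.001696
∂h/∂y = (410.84 − 411.16) / (4762978 − 4763218) = +0.001333
|∇h| = √(0.001696² + 0.001333²) = 0.002157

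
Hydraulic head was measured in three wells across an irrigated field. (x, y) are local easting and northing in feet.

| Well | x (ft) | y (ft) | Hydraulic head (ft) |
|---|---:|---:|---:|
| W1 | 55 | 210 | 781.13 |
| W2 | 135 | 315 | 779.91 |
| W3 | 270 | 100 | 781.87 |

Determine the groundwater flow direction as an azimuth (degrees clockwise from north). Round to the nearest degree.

With h = a·x + b·y + c and W1 as origin, the differences give:
  80·a + 105·b = -1.22
  215·a + (-110)·b = +0.74
Eliminate b (×(-110) and ×105, subtract): -31375·a = 56.500 → a = ∂h/∂x = -0.001801
Back-substitute: b = ∂h/∂y = -0.01025.
Flow direction (−∇h) has components (+0.001801 E, +0.01025 N).
Azimuth = atan2(E, N) = atan2(+0.001801, +0.01025) = 10.0° ≈ 010°.

010°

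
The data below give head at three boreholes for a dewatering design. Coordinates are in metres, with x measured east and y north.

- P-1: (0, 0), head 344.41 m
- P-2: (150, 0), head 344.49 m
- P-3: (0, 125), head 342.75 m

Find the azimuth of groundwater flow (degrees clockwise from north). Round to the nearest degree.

358°

∂h/∂x = (344.49 − 344.41) / (150 − 0) = +0.0005333
∂h/∂y = (342.75 − 344.41) / (125 − 0) = -0.01328
Flow direction (−∇h) has components (-0.0005333 E, +0.01328 N).
Azimuth = atan2(E, N) = atan2(-0.0005333, +0.01328) = 357.7° ≈ 358°.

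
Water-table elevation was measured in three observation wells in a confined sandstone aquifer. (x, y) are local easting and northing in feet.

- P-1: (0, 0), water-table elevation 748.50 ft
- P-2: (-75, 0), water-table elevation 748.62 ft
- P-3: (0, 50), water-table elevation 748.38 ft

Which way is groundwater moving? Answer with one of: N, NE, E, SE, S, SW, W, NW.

∂h/∂x = (748.62 − 748.50) / (-75 − 0) = -0.001600
∂h/∂y = (748.38 − 748.50) / (50 − 0) = -0.002400
Flow = −∇h = (+0.001600 east, +0.002400 north), which points northeast.

NE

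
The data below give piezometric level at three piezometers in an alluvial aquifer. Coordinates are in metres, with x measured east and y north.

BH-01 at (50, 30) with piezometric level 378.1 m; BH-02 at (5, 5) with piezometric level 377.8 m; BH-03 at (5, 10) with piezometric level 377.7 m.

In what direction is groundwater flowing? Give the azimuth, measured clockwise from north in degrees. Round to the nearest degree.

Differences from BH-01: to BH-02 (Δx, Δy, Δh) = (-45, -25, -0.3); to BH-03 = (-45, -20, -0.4).
Determinant of the coordinate differences = (-45)·(-20) − (-45)·(-25) = -225.
∂h/∂x = [(-0.3)·(-20) − (-0.4)·(-25)] / -225 = +0.01778
∂h/∂y = [(-45)·(-0.4) − (-45)·(-0.3)] / -225 = -0.02000
Flow direction (−∇h) has components (-0.01778 E, +0.02000 N).
Azimuth = atan2(E, N) = atan2(-0.01778, +0.02000) = 318.4° ≈ 318°.

318°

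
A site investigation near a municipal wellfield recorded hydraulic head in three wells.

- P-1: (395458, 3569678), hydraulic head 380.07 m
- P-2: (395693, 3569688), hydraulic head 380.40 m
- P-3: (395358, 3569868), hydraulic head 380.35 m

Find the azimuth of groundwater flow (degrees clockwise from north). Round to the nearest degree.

Three-point gradient (reference P-1): Δ to P-2 = (235, 10, +0.33), Δ to P-3 = (-100, 190, +0.28).
∂h/∂x = +0.001312, ∂h/∂y = +0.002164 (det = 45650).
Flow direction (−∇h) has components (-0.001312 E, -0.002164 N).
Azimuth = atan2(E, N) = atan2(-0.001312, -0.002164) = 211.2° ≈ 211°.

211°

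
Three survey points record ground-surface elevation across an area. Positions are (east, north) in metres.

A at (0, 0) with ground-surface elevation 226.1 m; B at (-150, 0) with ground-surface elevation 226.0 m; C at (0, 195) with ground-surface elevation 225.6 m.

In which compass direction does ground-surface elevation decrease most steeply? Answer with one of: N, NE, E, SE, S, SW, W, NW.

N

∂z/∂x = (226.0 − 226.1) / (-150 − 0) = +0.0006667
∂z/∂y = (225.6 − 226.1) / (195 − 0) = -0.002564
Steepest decrease is along −∇f = (-0.0006667 E, +0.002564 N) → north.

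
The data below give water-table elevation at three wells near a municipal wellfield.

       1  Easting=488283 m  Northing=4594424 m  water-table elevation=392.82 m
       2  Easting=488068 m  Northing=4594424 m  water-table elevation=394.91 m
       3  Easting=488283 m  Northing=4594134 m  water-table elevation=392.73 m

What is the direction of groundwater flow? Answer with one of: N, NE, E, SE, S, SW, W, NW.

∂h/∂x = (394.91 − 392.82) / (488068 − 488283) = -0.009721
∂h/∂y = (392.73 − 392.82) / (4594134 − 4594424) = +0.0003103
Flow = −∇h = (+0.009721 east, -0.0003103 north), which points east.

E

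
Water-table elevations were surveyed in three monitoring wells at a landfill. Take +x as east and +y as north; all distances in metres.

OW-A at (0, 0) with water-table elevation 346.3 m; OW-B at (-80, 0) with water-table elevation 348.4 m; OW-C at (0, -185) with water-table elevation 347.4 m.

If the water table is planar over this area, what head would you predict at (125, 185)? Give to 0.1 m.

341.9 m

∂h/∂x = (348.4 − 346.3) / (-80 − 0) = -0.02625
∂h/∂y = (347.4 − 346.3) / (-185 − 0) = -0.005946
h(125, 185) = 346.3 + (-0.02625)·(125) + (-0.005946)·(185) = 346.3 -3.281 -1.100 = 341.919 m.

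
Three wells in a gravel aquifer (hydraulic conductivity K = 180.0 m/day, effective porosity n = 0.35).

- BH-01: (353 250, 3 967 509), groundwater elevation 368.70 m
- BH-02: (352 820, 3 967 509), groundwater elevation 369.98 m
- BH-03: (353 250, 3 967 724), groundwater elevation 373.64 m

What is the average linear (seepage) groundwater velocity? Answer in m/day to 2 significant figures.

12 m/day

∂h/∂x = (369.98 − 368.70) / (352820 − 353250) = -0.002977
∂h/∂y = (373.64 − 368.70) / (3967724 − 3967509) = +0.02298
|∇h| = √(-0.002977² + 0.02298²) = 0.02317
Seepage velocity v = K·i/n = 180.0 × 0.02317 / 0.35 = 11.92 m/day.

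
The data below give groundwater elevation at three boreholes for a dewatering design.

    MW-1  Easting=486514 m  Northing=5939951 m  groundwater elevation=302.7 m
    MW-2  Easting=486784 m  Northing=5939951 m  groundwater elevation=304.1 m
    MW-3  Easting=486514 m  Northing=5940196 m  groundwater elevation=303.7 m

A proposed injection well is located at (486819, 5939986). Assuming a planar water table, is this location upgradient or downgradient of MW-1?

upgradient

∂h/∂x = (304.1 − 302.7) / (486784 − 486514) = +0.005185
∂h/∂y = (303.7 − 302.7) / (5940196 − 5939951) = +0.004082
Head at (486819, 5939986) = 302.7 + (+0.005185)·(305) + (+0.004082)·(35) = 304.42 m.
That is higher than the 302.7 m at MW-1, so the point is upgradient.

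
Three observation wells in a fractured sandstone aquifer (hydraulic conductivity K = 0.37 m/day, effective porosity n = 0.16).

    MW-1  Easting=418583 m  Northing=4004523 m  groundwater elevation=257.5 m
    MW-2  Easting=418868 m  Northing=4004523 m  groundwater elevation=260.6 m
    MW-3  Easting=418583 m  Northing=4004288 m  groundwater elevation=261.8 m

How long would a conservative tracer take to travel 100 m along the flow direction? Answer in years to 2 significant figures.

5.6 years

∂h/∂x = (260.6 − 257.5) / (418868 − 418583) = +0.01088
∂h/∂y = (261.8 − 257.5) / (4004288 − 4004523) = -0.01830
|∇h| = √(0.01088² + -0.01830²) = 0.02129
Seepage velocity v = K·i/n = 0.37 × 0.02129 / 0.16 = 0.04923 m/day.
t = 100 / 0.04923 = 2031 days = 5.56 years.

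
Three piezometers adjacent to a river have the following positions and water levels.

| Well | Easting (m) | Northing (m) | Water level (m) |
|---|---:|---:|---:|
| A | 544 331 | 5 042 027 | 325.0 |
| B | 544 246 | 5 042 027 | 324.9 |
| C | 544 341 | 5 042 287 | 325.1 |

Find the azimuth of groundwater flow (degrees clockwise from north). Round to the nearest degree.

Differences from A: to B (Δx, Δy, Δh) = (-85, 0, -0.1); to C = (10, 260, +0.1).
Solve a·Δx + b·Δy = Δh: det = (-85)·260 − 10·0 = -22100.
∂h/∂x = [(-0.1)·260 − (+0.1)·0] / -22100 = +0.001176
∂h/∂y = [(-85)·(+0.1) − 10·(-0.1)] / -22100 = +0.0003394
Flow direction (−∇h) has components (-0.001176 E, -0.0003394 N).
Azimuth = atan2(E, N) = atan2(-0.001176, -0.0003394) = 253.9° ≈ 254°.

254°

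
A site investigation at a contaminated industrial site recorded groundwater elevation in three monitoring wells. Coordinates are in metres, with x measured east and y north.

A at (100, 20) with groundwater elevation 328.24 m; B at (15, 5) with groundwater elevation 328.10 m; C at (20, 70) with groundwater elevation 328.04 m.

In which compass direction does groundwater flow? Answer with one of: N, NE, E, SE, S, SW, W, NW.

Taking A as reference: B−A = (-85, -15, -0.14); C−A = (-80, 50, -0.20).
Solve a·Δx + b·Δy = Δh: det = (-85)·50 − (-80)·(-15) = -5450.
∂h/∂x = [(-0.14)·50 − (-0.20)·(-15)] / -5450 = +0.001835
∂h/∂y = [(-85)·(-0.20) − (-80)·(-0.14)] / -5450 = -0.001064
Flow = −∇h = (-0.001835 east, +0.001064 north), which points northwest.

NW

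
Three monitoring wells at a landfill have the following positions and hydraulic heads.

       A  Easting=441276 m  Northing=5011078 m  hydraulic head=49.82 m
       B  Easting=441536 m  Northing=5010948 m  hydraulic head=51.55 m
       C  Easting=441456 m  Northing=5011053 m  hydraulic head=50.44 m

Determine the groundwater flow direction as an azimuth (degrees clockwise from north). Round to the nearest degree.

With h = a·x + b·y + c and A as origin, the differences give:
  260·a + (-130)·b = +1.73
  180·a + (-25)·b = +0.62
Eliminate b (×(-25) and ×(-130), subtract): 16900·a = 37.350 → a = ∂h/∂x = +0.002210
Back-substitute: b = ∂h/∂y = -0.008888.
Flow direction (−∇h) has components (-0.002210 E, +0.008888 N).
Azimuth = atan2(E, N) = atan2(-0.002210, +0.008888) = 346.0° ≈ 346°.

346°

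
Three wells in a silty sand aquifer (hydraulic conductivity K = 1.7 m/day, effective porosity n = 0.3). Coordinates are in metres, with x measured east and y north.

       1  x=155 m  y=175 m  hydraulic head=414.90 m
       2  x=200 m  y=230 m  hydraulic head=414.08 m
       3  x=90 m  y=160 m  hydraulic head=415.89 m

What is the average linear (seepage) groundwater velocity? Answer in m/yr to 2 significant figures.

Taking 1 as reference: 2−1 = (45, 55, -0.82); 3−1 = (-65, -15, +0.99).
Determinant of the coordinate differences = 45·(-15) − (-65)·55 = 2900.
∂h/∂x = [(-0.82)·(-15) − (+0.99)·55] / 2900 = -0.01453
∂h/∂y = [45·(+0.99) − (-65)·(-0.82)] / 2900 = -0.003017
|∇h| = √(-0.01453² + -0.003017²) = 0.01484
Seepage velocity v = K·i/n = 1.7 × 0.01484 / 0.3 = 0.08409 m/day = 30.71 m/yr.

31 m/yr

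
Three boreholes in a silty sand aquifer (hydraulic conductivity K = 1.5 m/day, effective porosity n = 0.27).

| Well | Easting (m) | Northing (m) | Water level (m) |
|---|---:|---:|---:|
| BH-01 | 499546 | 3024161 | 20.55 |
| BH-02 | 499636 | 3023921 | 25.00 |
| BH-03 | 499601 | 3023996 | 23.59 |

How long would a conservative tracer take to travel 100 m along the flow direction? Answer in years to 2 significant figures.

2.8 years

Taking BH-01 as reference: BH-02−BH-01 = (90, -240, +4.45); BH-03−BH-01 = (55, -165, +3.04).
Solve a·Δx + b·Δy = Δh: det = 90·(-165) − 55·(-240) = -1650.
∂h/∂x = [(+4.45)·(-165) − (+3.04)·(-240)] / -1650 = +0.002818
∂h/∂y = [90·(+3.04) − 55·(+4.45)] / -1650 = -0.01748
|∇h| = √(0.002818² + -0.01748²) = 0.01771
Seepage velocity v = K·i/n = 1.5 × 0.01771 / 0.27 = 0.09839 m/day.
t = 100 / 0.09839 = 1016 days = 2.78 years.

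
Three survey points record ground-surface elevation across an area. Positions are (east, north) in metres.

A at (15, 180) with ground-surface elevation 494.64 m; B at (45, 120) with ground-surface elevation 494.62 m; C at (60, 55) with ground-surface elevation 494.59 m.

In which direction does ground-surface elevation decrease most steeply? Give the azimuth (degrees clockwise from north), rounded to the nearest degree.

Taking A as reference: B−A = (30, -60, -0.02); C−A = (45, -125, -0.05).
Solve a·Δx + b·Δy = Δz: det = 30·(-125) − 45·(-60) = -1050.
∂z/∂x = [(-0.02)·(-125) − (-0.05)·(-60)] / -1050 = +0.0004762
∂z/∂y = [30·(-0.05) − 45·(-0.02)] / -1050 = +0.0005714
Steepest decrease is along −∇f: components (-0.0004762 E, -0.0005714 N).
Azimuth = atan2(-0.0004762, -0.0005714) = 219.8° ≈ 220°.

220°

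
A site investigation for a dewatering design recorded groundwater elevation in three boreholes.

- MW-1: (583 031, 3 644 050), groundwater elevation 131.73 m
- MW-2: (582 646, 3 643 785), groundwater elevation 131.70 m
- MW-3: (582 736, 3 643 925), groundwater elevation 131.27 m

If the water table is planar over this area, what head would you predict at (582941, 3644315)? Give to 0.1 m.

129.9 m

Differences from MW-1: to MW-2 (Δx, Δy, Δh) = (-385, -265, -0.03); to MW-3 = (-295, -125, -0.46).
Determinant of the coordinate differences = (-385)·(-125) − (-295)·(-265) = -30050.
∂h/∂x = [(-0.03)·(-125) − (-0.46)·(-265)] / -30050 = +0.003932
∂h/∂y = [(-385)·(-0.46) − (-295)·(-0.03)] / -30050 = -0.005599
h(582941, 3644315) = 131.73 + (+0.003932)·(-90) + (-0.005599)·(265) = 131.73 -0.354 -1.484 = 129.892 m.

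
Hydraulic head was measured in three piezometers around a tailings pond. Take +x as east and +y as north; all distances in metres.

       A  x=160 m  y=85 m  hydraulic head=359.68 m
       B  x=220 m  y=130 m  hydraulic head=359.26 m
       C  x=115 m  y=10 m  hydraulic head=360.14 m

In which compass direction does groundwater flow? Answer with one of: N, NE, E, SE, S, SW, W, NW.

With h = a·x + b·y + c and A as origin, the differences give:
  60·a + 45·b = -0.42
  (-45)·a + (-75)·b = +0.46
Eliminate b (×(-75) and ×45, subtract): -2475·a = 10.800 → a = ∂h/∂x = -0.004364
Back-substitute: b = ∂h/∂y = -0.003515.
Flow = −∇h = (+0.004364 east, +0.003515 north), which points northeast.

NE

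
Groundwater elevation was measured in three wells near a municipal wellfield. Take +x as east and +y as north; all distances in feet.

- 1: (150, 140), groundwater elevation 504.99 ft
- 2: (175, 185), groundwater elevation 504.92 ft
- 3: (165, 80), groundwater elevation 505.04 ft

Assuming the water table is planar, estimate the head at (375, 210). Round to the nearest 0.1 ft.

504.7 ft

With h = a·x + b·y + c and 1 as origin, the differences give:
  25·a + 45·b = -0.07
  15·a + (-60)·b = +0.05
Eliminate b (×(-60) and ×45, subtract): -2175·a = 1.950 → a = ∂h/∂x = -0.0008966
Back-substitute: b = ∂h/∂y = -0.001057.
h(375, 210) = 504.99 + (-0.0008966)·(225) + (-0.001057)·(70) = 504.99 -0.202 -0.074 = 504.714 ft.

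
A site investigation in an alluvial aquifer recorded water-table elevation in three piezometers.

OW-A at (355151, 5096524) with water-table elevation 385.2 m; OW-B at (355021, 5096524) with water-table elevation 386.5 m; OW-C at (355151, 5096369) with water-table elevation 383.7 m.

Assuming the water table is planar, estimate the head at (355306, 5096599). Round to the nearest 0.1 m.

∂h/∂x = (386.5 − 385.2) / (355021 − 355151) = -0.01000
∂h/∂y = (383.7 − 385.2) / (5096369 − 5096524) = +0.009677
h(355306, 5096599) = 385.2 + (-0.01000)·(155) + (+0.009677)·(75) = 385.2 -1.550 +0.726 = 384.376 m.

384.4 m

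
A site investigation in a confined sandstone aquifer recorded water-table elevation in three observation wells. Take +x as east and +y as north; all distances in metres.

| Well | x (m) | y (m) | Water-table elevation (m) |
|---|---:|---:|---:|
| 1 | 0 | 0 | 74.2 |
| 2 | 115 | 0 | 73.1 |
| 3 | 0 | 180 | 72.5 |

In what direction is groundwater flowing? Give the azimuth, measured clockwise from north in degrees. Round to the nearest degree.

045°

∂h/∂x = (73.1 − 74.2) / (115 − 0) = -0.009565
∂h/∂y = (72.5 − 74.2) / (180 − 0) = -0.009444
Flow direction (−∇h) has components (+0.009565 E, +0.009444 N).
Azimuth = atan2(E, N) = atan2(+0.009565, +0.009444) = 45.4° ≈ 045°.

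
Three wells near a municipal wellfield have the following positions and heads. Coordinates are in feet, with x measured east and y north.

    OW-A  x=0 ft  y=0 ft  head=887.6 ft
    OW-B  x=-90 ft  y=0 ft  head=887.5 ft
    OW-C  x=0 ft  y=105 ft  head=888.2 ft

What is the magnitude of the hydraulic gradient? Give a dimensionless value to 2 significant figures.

∂h/∂x = (887.5 − 887.6) / (-90 − 0) = +0.001111
∂h/∂y = (888.2 − 887.6) / (105 − 0) = +0.005714
|∇h| = √(0.001111² + 0.005714²) = 0.005821

0.0058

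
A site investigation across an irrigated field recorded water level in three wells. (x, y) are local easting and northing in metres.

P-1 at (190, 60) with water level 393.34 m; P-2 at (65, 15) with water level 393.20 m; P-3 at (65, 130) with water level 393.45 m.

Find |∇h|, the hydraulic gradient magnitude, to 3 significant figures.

0.00220

With h = a·x + b·y + c and P-1 as origin, the differences give:
  (-125)·a + (-45)·b = -0.14
  (-125)·a + 70·b = +0.11
Eliminate b (×70 and ×(-45), subtract): -14375·a = -4.850 → a = ∂h/∂x = +0.0003374
Back-substitute: b = ∂h/∂y = +0.002174.
|∇h| = √(0.0003374² + 0.002174²) = 0.0022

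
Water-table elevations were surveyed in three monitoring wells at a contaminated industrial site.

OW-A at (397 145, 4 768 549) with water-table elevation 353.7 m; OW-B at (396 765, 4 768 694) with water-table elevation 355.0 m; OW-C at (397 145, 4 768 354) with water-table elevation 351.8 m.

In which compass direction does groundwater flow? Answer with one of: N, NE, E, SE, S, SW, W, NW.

With h = a·x + b·y + c and OW-A as origin, the differences give:
  (-380)·a + 145·b = +1.3
  0·a + (-195)·b = -1.9
Eliminate b (×(-195) and ×145, subtract): 74100·a = 22.00 → a = ∂h/∂x = +0.0002969
Back-substitute: b = ∂h/∂y = +0.009744.
Flow = −∇h = (-0.0002969 east, -0.009744 north), which points south.

S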